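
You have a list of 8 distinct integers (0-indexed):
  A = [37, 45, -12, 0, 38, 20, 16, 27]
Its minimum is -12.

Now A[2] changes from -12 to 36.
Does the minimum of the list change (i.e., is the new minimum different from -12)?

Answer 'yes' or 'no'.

Old min = -12
Change: A[2] -12 -> 36
Changed element was the min; new min must be rechecked.
New min = 0; changed? yes

Answer: yes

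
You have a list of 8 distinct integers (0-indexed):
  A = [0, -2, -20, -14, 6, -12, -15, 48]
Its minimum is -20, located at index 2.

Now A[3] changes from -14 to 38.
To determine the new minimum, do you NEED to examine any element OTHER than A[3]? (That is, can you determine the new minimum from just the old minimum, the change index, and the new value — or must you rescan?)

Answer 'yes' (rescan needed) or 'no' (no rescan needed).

Old min = -20 at index 2
Change at index 3: -14 -> 38
Index 3 was NOT the min. New min = min(-20, 38). No rescan of other elements needed.
Needs rescan: no

Answer: no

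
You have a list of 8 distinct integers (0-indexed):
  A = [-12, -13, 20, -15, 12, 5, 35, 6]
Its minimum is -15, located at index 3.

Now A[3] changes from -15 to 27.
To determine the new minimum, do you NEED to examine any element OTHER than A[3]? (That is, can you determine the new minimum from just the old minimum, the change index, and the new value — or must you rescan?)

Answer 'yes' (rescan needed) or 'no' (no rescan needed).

Answer: yes

Derivation:
Old min = -15 at index 3
Change at index 3: -15 -> 27
Index 3 WAS the min and new value 27 > old min -15. Must rescan other elements to find the new min.
Needs rescan: yes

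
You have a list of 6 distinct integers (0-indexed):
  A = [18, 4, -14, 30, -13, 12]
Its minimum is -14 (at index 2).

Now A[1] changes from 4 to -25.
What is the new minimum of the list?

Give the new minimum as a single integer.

Old min = -14 (at index 2)
Change: A[1] 4 -> -25
Changed element was NOT the old min.
  New min = min(old_min, new_val) = min(-14, -25) = -25

Answer: -25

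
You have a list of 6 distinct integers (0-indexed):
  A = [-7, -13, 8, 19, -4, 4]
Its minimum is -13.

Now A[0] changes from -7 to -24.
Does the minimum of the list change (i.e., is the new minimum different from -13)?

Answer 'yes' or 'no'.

Answer: yes

Derivation:
Old min = -13
Change: A[0] -7 -> -24
Changed element was NOT the min; min changes only if -24 < -13.
New min = -24; changed? yes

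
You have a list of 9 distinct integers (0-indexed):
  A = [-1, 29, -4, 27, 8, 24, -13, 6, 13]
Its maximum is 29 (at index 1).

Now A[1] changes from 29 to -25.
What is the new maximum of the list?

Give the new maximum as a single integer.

Answer: 27

Derivation:
Old max = 29 (at index 1)
Change: A[1] 29 -> -25
Changed element WAS the max -> may need rescan.
  Max of remaining elements: 27
  New max = max(-25, 27) = 27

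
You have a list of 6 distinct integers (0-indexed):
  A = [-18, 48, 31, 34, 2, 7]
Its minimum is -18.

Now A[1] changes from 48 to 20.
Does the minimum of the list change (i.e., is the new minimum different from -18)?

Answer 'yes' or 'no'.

Old min = -18
Change: A[1] 48 -> 20
Changed element was NOT the min; min changes only if 20 < -18.
New min = -18; changed? no

Answer: no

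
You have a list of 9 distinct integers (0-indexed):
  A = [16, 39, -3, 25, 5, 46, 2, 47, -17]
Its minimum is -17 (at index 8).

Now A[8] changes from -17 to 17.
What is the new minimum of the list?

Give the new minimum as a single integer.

Answer: -3

Derivation:
Old min = -17 (at index 8)
Change: A[8] -17 -> 17
Changed element WAS the min. Need to check: is 17 still <= all others?
  Min of remaining elements: -3
  New min = min(17, -3) = -3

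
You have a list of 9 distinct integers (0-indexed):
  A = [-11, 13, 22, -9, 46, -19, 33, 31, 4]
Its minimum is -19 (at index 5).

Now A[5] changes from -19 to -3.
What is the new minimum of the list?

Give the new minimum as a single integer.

Answer: -11

Derivation:
Old min = -19 (at index 5)
Change: A[5] -19 -> -3
Changed element WAS the min. Need to check: is -3 still <= all others?
  Min of remaining elements: -11
  New min = min(-3, -11) = -11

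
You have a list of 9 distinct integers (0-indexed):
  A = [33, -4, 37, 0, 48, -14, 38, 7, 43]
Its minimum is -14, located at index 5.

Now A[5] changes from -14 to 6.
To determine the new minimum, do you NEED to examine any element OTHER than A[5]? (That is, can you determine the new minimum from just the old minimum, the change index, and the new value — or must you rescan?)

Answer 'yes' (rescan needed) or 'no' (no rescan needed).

Answer: yes

Derivation:
Old min = -14 at index 5
Change at index 5: -14 -> 6
Index 5 WAS the min and new value 6 > old min -14. Must rescan other elements to find the new min.
Needs rescan: yes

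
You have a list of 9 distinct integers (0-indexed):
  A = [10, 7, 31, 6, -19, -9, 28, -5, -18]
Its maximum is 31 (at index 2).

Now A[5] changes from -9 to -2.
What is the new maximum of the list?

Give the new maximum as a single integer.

Old max = 31 (at index 2)
Change: A[5] -9 -> -2
Changed element was NOT the old max.
  New max = max(old_max, new_val) = max(31, -2) = 31

Answer: 31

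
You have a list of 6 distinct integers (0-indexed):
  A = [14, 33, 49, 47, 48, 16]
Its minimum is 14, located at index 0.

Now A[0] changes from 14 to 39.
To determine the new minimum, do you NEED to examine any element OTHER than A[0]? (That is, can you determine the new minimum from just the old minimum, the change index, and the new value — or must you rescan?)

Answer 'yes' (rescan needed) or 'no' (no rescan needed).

Answer: yes

Derivation:
Old min = 14 at index 0
Change at index 0: 14 -> 39
Index 0 WAS the min and new value 39 > old min 14. Must rescan other elements to find the new min.
Needs rescan: yes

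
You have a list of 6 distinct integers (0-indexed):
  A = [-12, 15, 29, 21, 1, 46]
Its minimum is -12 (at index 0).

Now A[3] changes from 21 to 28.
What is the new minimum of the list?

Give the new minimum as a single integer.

Old min = -12 (at index 0)
Change: A[3] 21 -> 28
Changed element was NOT the old min.
  New min = min(old_min, new_val) = min(-12, 28) = -12

Answer: -12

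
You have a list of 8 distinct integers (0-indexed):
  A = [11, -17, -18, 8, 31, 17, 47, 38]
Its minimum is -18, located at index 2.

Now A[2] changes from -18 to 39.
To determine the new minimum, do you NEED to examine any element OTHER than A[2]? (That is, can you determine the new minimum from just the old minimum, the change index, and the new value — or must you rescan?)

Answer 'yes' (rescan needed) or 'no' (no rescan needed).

Old min = -18 at index 2
Change at index 2: -18 -> 39
Index 2 WAS the min and new value 39 > old min -18. Must rescan other elements to find the new min.
Needs rescan: yes

Answer: yes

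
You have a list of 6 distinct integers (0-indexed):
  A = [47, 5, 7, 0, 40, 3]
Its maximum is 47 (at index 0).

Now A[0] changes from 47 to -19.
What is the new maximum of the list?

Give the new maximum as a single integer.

Old max = 47 (at index 0)
Change: A[0] 47 -> -19
Changed element WAS the max -> may need rescan.
  Max of remaining elements: 40
  New max = max(-19, 40) = 40

Answer: 40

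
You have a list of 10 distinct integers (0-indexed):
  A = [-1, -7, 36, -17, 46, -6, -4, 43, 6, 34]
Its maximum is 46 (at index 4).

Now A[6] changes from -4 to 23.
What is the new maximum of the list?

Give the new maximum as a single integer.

Answer: 46

Derivation:
Old max = 46 (at index 4)
Change: A[6] -4 -> 23
Changed element was NOT the old max.
  New max = max(old_max, new_val) = max(46, 23) = 46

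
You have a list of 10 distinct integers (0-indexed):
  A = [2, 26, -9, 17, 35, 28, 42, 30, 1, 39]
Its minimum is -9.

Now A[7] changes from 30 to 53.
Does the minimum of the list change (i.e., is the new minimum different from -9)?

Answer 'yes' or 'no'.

Answer: no

Derivation:
Old min = -9
Change: A[7] 30 -> 53
Changed element was NOT the min; min changes only if 53 < -9.
New min = -9; changed? no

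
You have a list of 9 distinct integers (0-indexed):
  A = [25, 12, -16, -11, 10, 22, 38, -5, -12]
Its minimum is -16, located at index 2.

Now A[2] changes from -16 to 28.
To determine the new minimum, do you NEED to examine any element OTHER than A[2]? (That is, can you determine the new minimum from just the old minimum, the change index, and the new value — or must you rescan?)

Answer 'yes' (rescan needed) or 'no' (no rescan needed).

Answer: yes

Derivation:
Old min = -16 at index 2
Change at index 2: -16 -> 28
Index 2 WAS the min and new value 28 > old min -16. Must rescan other elements to find the new min.
Needs rescan: yes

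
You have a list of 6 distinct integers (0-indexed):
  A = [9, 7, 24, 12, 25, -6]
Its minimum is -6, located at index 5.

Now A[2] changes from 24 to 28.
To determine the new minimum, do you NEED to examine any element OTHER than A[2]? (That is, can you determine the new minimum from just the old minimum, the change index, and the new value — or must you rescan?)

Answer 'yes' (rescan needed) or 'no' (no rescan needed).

Answer: no

Derivation:
Old min = -6 at index 5
Change at index 2: 24 -> 28
Index 2 was NOT the min. New min = min(-6, 28). No rescan of other elements needed.
Needs rescan: no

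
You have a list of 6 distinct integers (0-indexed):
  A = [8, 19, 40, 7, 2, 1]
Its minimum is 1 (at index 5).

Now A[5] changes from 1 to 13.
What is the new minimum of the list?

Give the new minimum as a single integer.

Answer: 2

Derivation:
Old min = 1 (at index 5)
Change: A[5] 1 -> 13
Changed element WAS the min. Need to check: is 13 still <= all others?
  Min of remaining elements: 2
  New min = min(13, 2) = 2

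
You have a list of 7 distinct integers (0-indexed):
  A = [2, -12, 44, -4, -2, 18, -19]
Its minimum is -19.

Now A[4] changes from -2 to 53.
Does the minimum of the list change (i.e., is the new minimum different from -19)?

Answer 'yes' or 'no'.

Answer: no

Derivation:
Old min = -19
Change: A[4] -2 -> 53
Changed element was NOT the min; min changes only if 53 < -19.
New min = -19; changed? no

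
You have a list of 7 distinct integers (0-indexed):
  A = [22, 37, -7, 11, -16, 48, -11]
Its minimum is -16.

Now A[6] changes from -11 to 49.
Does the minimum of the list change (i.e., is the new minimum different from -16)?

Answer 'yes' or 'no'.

Old min = -16
Change: A[6] -11 -> 49
Changed element was NOT the min; min changes only if 49 < -16.
New min = -16; changed? no

Answer: no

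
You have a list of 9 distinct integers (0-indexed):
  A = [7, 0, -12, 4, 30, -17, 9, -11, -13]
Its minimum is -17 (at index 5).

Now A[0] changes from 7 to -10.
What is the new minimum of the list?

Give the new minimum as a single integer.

Old min = -17 (at index 5)
Change: A[0] 7 -> -10
Changed element was NOT the old min.
  New min = min(old_min, new_val) = min(-17, -10) = -17

Answer: -17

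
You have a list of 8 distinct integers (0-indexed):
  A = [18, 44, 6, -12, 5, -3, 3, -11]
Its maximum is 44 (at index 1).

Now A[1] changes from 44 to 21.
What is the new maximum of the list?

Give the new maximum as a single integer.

Old max = 44 (at index 1)
Change: A[1] 44 -> 21
Changed element WAS the max -> may need rescan.
  Max of remaining elements: 18
  New max = max(21, 18) = 21

Answer: 21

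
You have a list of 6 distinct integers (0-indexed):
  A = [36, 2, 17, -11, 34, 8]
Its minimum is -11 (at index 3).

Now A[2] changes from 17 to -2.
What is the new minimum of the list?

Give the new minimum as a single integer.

Answer: -11

Derivation:
Old min = -11 (at index 3)
Change: A[2] 17 -> -2
Changed element was NOT the old min.
  New min = min(old_min, new_val) = min(-11, -2) = -11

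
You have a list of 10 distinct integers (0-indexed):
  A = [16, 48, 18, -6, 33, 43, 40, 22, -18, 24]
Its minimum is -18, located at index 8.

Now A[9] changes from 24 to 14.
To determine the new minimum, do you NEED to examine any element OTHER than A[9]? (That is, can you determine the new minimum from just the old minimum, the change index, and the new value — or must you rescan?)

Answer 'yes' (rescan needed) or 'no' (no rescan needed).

Answer: no

Derivation:
Old min = -18 at index 8
Change at index 9: 24 -> 14
Index 9 was NOT the min. New min = min(-18, 14). No rescan of other elements needed.
Needs rescan: no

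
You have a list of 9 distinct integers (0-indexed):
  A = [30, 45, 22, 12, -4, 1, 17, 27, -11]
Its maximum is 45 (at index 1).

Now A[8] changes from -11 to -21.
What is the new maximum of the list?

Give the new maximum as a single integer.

Answer: 45

Derivation:
Old max = 45 (at index 1)
Change: A[8] -11 -> -21
Changed element was NOT the old max.
  New max = max(old_max, new_val) = max(45, -21) = 45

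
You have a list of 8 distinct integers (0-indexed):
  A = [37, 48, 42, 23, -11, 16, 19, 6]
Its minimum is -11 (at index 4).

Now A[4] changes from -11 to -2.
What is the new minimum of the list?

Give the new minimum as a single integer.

Answer: -2

Derivation:
Old min = -11 (at index 4)
Change: A[4] -11 -> -2
Changed element WAS the min. Need to check: is -2 still <= all others?
  Min of remaining elements: 6
  New min = min(-2, 6) = -2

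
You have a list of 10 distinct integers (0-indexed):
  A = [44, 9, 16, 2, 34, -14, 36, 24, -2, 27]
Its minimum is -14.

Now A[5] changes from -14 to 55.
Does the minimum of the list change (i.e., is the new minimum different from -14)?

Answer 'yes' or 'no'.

Old min = -14
Change: A[5] -14 -> 55
Changed element was the min; new min must be rechecked.
New min = -2; changed? yes

Answer: yes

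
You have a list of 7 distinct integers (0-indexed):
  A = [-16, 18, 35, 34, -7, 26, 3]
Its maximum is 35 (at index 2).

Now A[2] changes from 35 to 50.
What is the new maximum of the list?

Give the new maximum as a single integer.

Answer: 50

Derivation:
Old max = 35 (at index 2)
Change: A[2] 35 -> 50
Changed element WAS the max -> may need rescan.
  Max of remaining elements: 34
  New max = max(50, 34) = 50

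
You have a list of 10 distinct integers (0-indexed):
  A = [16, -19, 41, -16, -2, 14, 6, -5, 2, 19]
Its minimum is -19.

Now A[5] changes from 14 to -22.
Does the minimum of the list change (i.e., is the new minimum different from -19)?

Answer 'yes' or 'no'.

Answer: yes

Derivation:
Old min = -19
Change: A[5] 14 -> -22
Changed element was NOT the min; min changes only if -22 < -19.
New min = -22; changed? yes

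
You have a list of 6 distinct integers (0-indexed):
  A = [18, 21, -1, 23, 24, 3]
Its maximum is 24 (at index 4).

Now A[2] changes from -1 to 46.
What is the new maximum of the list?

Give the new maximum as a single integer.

Old max = 24 (at index 4)
Change: A[2] -1 -> 46
Changed element was NOT the old max.
  New max = max(old_max, new_val) = max(24, 46) = 46

Answer: 46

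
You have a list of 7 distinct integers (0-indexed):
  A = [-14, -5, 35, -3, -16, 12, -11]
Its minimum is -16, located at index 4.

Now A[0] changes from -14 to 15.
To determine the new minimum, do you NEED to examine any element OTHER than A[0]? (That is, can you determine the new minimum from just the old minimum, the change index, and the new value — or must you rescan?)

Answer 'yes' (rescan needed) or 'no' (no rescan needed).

Answer: no

Derivation:
Old min = -16 at index 4
Change at index 0: -14 -> 15
Index 0 was NOT the min. New min = min(-16, 15). No rescan of other elements needed.
Needs rescan: no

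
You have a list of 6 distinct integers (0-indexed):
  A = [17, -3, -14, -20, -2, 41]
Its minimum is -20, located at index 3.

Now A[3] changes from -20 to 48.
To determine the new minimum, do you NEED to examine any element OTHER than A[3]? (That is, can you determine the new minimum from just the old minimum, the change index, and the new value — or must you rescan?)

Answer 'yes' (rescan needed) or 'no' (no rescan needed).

Answer: yes

Derivation:
Old min = -20 at index 3
Change at index 3: -20 -> 48
Index 3 WAS the min and new value 48 > old min -20. Must rescan other elements to find the new min.
Needs rescan: yes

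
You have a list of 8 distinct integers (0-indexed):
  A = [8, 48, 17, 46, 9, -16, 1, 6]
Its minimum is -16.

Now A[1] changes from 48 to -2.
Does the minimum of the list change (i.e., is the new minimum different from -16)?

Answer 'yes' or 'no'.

Old min = -16
Change: A[1] 48 -> -2
Changed element was NOT the min; min changes only if -2 < -16.
New min = -16; changed? no

Answer: no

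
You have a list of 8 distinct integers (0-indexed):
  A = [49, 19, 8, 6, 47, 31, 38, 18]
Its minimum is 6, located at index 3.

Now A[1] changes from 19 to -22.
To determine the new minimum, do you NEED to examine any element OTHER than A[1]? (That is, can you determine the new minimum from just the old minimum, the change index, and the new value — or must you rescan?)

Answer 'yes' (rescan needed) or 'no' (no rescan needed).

Answer: no

Derivation:
Old min = 6 at index 3
Change at index 1: 19 -> -22
Index 1 was NOT the min. New min = min(6, -22). No rescan of other elements needed.
Needs rescan: no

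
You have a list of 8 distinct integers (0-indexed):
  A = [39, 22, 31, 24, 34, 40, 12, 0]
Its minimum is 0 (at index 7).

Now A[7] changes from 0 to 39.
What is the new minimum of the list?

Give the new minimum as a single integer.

Answer: 12

Derivation:
Old min = 0 (at index 7)
Change: A[7] 0 -> 39
Changed element WAS the min. Need to check: is 39 still <= all others?
  Min of remaining elements: 12
  New min = min(39, 12) = 12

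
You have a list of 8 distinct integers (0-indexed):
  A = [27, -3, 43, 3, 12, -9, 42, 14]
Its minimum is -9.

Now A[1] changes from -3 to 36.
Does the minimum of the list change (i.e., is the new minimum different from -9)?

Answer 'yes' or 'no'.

Answer: no

Derivation:
Old min = -9
Change: A[1] -3 -> 36
Changed element was NOT the min; min changes only if 36 < -9.
New min = -9; changed? no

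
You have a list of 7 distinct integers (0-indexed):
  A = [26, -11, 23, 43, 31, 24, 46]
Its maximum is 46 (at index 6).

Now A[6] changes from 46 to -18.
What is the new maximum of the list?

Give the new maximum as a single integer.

Old max = 46 (at index 6)
Change: A[6] 46 -> -18
Changed element WAS the max -> may need rescan.
  Max of remaining elements: 43
  New max = max(-18, 43) = 43

Answer: 43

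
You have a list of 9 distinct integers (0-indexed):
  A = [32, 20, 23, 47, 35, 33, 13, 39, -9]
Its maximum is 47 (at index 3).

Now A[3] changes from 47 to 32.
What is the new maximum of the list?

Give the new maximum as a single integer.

Old max = 47 (at index 3)
Change: A[3] 47 -> 32
Changed element WAS the max -> may need rescan.
  Max of remaining elements: 39
  New max = max(32, 39) = 39

Answer: 39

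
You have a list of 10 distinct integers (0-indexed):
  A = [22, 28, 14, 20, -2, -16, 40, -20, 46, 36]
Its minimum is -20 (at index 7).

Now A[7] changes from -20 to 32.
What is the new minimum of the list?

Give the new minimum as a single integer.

Answer: -16

Derivation:
Old min = -20 (at index 7)
Change: A[7] -20 -> 32
Changed element WAS the min. Need to check: is 32 still <= all others?
  Min of remaining elements: -16
  New min = min(32, -16) = -16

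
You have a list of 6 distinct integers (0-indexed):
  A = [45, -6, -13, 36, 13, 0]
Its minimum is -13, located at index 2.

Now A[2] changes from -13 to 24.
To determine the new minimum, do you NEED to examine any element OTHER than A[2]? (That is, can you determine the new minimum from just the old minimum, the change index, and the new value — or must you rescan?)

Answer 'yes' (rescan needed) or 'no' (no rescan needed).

Answer: yes

Derivation:
Old min = -13 at index 2
Change at index 2: -13 -> 24
Index 2 WAS the min and new value 24 > old min -13. Must rescan other elements to find the new min.
Needs rescan: yes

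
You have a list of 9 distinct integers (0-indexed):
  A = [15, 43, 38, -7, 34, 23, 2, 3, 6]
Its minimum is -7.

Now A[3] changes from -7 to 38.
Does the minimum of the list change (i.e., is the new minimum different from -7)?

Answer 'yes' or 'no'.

Answer: yes

Derivation:
Old min = -7
Change: A[3] -7 -> 38
Changed element was the min; new min must be rechecked.
New min = 2; changed? yes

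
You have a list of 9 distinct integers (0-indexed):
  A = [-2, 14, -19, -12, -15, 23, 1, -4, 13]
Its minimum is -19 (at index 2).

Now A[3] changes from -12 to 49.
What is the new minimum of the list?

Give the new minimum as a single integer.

Answer: -19

Derivation:
Old min = -19 (at index 2)
Change: A[3] -12 -> 49
Changed element was NOT the old min.
  New min = min(old_min, new_val) = min(-19, 49) = -19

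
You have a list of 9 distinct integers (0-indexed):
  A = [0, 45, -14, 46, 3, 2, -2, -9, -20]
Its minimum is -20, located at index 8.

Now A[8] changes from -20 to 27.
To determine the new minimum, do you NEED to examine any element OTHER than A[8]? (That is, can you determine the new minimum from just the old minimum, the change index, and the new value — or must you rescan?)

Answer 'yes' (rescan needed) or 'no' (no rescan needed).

Answer: yes

Derivation:
Old min = -20 at index 8
Change at index 8: -20 -> 27
Index 8 WAS the min and new value 27 > old min -20. Must rescan other elements to find the new min.
Needs rescan: yes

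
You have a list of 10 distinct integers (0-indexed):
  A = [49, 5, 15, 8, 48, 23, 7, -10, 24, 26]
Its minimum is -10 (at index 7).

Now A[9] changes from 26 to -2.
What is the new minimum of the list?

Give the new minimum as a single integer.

Old min = -10 (at index 7)
Change: A[9] 26 -> -2
Changed element was NOT the old min.
  New min = min(old_min, new_val) = min(-10, -2) = -10

Answer: -10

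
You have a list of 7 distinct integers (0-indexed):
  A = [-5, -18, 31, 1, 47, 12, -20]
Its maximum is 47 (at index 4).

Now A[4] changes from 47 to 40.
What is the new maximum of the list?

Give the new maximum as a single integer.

Old max = 47 (at index 4)
Change: A[4] 47 -> 40
Changed element WAS the max -> may need rescan.
  Max of remaining elements: 31
  New max = max(40, 31) = 40

Answer: 40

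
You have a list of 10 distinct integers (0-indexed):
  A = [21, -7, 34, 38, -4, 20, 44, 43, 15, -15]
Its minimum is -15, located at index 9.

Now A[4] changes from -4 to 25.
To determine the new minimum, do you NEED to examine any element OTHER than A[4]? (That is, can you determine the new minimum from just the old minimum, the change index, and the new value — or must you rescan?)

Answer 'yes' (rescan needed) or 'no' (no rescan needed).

Old min = -15 at index 9
Change at index 4: -4 -> 25
Index 4 was NOT the min. New min = min(-15, 25). No rescan of other elements needed.
Needs rescan: no

Answer: no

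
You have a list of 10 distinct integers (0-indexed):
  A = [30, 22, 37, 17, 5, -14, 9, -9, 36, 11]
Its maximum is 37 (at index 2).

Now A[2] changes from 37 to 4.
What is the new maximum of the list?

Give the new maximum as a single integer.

Old max = 37 (at index 2)
Change: A[2] 37 -> 4
Changed element WAS the max -> may need rescan.
  Max of remaining elements: 36
  New max = max(4, 36) = 36

Answer: 36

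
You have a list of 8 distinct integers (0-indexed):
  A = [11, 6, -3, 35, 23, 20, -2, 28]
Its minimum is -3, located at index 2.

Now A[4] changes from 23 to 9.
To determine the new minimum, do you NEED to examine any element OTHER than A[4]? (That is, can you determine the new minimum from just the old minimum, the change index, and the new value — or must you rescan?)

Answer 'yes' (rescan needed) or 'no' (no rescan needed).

Old min = -3 at index 2
Change at index 4: 23 -> 9
Index 4 was NOT the min. New min = min(-3, 9). No rescan of other elements needed.
Needs rescan: no

Answer: no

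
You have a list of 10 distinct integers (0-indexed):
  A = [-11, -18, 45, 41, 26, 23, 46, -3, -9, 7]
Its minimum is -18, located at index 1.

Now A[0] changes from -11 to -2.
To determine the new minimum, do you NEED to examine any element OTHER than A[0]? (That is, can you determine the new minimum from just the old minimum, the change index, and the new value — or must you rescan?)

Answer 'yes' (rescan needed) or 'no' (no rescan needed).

Old min = -18 at index 1
Change at index 0: -11 -> -2
Index 0 was NOT the min. New min = min(-18, -2). No rescan of other elements needed.
Needs rescan: no

Answer: no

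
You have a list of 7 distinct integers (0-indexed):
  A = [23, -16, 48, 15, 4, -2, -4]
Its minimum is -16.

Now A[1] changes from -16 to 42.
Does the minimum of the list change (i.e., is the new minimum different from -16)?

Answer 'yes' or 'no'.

Old min = -16
Change: A[1] -16 -> 42
Changed element was the min; new min must be rechecked.
New min = -4; changed? yes

Answer: yes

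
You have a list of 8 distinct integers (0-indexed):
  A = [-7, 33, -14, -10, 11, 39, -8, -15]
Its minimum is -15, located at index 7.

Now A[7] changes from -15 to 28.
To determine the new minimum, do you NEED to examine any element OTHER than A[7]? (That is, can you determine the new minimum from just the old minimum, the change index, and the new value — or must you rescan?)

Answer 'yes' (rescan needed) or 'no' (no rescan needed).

Answer: yes

Derivation:
Old min = -15 at index 7
Change at index 7: -15 -> 28
Index 7 WAS the min and new value 28 > old min -15. Must rescan other elements to find the new min.
Needs rescan: yes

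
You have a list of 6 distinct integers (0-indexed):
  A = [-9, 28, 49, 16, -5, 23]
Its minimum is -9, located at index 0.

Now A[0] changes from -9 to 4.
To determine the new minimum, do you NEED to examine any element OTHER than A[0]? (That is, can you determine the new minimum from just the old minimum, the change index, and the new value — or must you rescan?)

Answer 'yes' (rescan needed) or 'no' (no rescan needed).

Answer: yes

Derivation:
Old min = -9 at index 0
Change at index 0: -9 -> 4
Index 0 WAS the min and new value 4 > old min -9. Must rescan other elements to find the new min.
Needs rescan: yes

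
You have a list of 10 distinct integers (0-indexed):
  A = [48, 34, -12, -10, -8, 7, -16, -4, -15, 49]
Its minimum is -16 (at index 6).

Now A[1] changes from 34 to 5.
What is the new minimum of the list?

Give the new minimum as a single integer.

Answer: -16

Derivation:
Old min = -16 (at index 6)
Change: A[1] 34 -> 5
Changed element was NOT the old min.
  New min = min(old_min, new_val) = min(-16, 5) = -16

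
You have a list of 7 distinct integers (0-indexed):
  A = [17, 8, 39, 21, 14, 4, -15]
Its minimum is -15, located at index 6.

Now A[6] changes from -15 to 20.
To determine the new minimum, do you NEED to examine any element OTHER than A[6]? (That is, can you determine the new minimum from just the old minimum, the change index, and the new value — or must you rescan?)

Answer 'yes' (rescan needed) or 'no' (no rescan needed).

Answer: yes

Derivation:
Old min = -15 at index 6
Change at index 6: -15 -> 20
Index 6 WAS the min and new value 20 > old min -15. Must rescan other elements to find the new min.
Needs rescan: yes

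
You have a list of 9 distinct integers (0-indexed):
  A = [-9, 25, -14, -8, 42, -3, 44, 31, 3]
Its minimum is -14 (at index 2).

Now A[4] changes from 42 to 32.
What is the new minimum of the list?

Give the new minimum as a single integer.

Old min = -14 (at index 2)
Change: A[4] 42 -> 32
Changed element was NOT the old min.
  New min = min(old_min, new_val) = min(-14, 32) = -14

Answer: -14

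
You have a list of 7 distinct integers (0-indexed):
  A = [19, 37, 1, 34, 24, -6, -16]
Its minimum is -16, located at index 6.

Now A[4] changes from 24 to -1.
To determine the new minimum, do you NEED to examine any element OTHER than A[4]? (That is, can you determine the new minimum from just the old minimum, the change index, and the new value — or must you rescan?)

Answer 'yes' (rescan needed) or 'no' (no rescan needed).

Answer: no

Derivation:
Old min = -16 at index 6
Change at index 4: 24 -> -1
Index 4 was NOT the min. New min = min(-16, -1). No rescan of other elements needed.
Needs rescan: no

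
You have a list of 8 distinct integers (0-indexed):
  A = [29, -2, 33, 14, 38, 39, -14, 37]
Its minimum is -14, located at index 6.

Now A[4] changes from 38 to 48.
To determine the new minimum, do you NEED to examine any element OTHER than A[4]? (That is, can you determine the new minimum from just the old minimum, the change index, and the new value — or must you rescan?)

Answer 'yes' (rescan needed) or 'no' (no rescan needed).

Answer: no

Derivation:
Old min = -14 at index 6
Change at index 4: 38 -> 48
Index 4 was NOT the min. New min = min(-14, 48). No rescan of other elements needed.
Needs rescan: no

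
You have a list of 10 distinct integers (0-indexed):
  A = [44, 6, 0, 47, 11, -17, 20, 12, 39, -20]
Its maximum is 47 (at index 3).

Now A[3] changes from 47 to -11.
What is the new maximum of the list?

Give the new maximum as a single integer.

Old max = 47 (at index 3)
Change: A[3] 47 -> -11
Changed element WAS the max -> may need rescan.
  Max of remaining elements: 44
  New max = max(-11, 44) = 44

Answer: 44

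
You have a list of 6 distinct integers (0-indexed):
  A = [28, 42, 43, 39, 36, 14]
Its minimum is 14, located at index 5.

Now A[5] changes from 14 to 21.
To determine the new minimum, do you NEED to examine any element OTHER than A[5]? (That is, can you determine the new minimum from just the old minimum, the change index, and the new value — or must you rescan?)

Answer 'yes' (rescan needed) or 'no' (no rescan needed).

Answer: yes

Derivation:
Old min = 14 at index 5
Change at index 5: 14 -> 21
Index 5 WAS the min and new value 21 > old min 14. Must rescan other elements to find the new min.
Needs rescan: yes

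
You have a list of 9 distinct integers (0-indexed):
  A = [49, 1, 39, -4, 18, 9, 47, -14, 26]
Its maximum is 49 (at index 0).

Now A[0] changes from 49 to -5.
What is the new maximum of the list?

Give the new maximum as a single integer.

Answer: 47

Derivation:
Old max = 49 (at index 0)
Change: A[0] 49 -> -5
Changed element WAS the max -> may need rescan.
  Max of remaining elements: 47
  New max = max(-5, 47) = 47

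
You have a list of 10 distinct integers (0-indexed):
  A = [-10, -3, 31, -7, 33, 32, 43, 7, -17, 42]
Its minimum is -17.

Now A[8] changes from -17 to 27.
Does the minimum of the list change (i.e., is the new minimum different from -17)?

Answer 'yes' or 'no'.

Old min = -17
Change: A[8] -17 -> 27
Changed element was the min; new min must be rechecked.
New min = -10; changed? yes

Answer: yes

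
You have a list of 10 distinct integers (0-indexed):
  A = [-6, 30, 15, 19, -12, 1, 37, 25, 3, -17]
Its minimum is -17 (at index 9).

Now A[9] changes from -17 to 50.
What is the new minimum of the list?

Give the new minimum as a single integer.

Answer: -12

Derivation:
Old min = -17 (at index 9)
Change: A[9] -17 -> 50
Changed element WAS the min. Need to check: is 50 still <= all others?
  Min of remaining elements: -12
  New min = min(50, -12) = -12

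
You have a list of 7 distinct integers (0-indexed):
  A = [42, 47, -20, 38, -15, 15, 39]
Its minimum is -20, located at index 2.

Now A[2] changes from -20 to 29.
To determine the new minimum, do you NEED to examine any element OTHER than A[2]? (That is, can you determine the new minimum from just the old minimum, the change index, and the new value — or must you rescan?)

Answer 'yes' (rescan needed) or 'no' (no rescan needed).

Old min = -20 at index 2
Change at index 2: -20 -> 29
Index 2 WAS the min and new value 29 > old min -20. Must rescan other elements to find the new min.
Needs rescan: yes

Answer: yes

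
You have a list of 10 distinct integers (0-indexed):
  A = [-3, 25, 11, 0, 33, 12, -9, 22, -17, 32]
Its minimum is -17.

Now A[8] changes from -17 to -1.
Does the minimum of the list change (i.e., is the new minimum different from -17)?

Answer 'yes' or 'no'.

Answer: yes

Derivation:
Old min = -17
Change: A[8] -17 -> -1
Changed element was the min; new min must be rechecked.
New min = -9; changed? yes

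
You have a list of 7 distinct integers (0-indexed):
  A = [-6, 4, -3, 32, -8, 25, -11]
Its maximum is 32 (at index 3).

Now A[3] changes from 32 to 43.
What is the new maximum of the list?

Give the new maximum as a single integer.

Answer: 43

Derivation:
Old max = 32 (at index 3)
Change: A[3] 32 -> 43
Changed element WAS the max -> may need rescan.
  Max of remaining elements: 25
  New max = max(43, 25) = 43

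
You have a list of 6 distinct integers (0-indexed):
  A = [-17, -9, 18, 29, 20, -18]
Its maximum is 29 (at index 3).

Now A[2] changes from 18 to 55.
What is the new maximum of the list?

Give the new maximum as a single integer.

Answer: 55

Derivation:
Old max = 29 (at index 3)
Change: A[2] 18 -> 55
Changed element was NOT the old max.
  New max = max(old_max, new_val) = max(29, 55) = 55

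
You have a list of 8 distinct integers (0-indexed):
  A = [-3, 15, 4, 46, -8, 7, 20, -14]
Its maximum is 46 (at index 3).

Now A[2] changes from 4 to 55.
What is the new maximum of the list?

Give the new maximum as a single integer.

Old max = 46 (at index 3)
Change: A[2] 4 -> 55
Changed element was NOT the old max.
  New max = max(old_max, new_val) = max(46, 55) = 55

Answer: 55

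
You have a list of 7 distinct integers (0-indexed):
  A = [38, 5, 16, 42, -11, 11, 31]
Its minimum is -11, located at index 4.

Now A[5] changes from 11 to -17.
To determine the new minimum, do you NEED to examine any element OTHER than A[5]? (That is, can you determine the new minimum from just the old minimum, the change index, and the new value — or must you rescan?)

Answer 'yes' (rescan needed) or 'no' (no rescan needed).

Old min = -11 at index 4
Change at index 5: 11 -> -17
Index 5 was NOT the min. New min = min(-11, -17). No rescan of other elements needed.
Needs rescan: no

Answer: no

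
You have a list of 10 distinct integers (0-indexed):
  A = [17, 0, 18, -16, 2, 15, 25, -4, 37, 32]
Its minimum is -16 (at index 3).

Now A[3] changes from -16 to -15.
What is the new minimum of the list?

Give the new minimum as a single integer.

Answer: -15

Derivation:
Old min = -16 (at index 3)
Change: A[3] -16 -> -15
Changed element WAS the min. Need to check: is -15 still <= all others?
  Min of remaining elements: -4
  New min = min(-15, -4) = -15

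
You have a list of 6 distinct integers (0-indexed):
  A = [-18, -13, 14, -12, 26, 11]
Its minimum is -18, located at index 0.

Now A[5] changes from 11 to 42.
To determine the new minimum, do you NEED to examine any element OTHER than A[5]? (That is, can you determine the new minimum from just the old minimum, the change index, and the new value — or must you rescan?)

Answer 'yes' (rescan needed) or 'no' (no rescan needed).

Old min = -18 at index 0
Change at index 5: 11 -> 42
Index 5 was NOT the min. New min = min(-18, 42). No rescan of other elements needed.
Needs rescan: no

Answer: no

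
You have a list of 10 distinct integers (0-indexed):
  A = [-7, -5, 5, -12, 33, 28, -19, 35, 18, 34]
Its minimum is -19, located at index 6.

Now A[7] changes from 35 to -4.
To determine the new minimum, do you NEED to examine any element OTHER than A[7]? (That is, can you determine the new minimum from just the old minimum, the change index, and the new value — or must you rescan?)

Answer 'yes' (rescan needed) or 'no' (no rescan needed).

Answer: no

Derivation:
Old min = -19 at index 6
Change at index 7: 35 -> -4
Index 7 was NOT the min. New min = min(-19, -4). No rescan of other elements needed.
Needs rescan: no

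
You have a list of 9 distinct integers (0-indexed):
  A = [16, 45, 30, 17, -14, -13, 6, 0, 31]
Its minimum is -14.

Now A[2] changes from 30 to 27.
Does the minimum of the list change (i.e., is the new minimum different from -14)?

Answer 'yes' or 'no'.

Old min = -14
Change: A[2] 30 -> 27
Changed element was NOT the min; min changes only if 27 < -14.
New min = -14; changed? no

Answer: no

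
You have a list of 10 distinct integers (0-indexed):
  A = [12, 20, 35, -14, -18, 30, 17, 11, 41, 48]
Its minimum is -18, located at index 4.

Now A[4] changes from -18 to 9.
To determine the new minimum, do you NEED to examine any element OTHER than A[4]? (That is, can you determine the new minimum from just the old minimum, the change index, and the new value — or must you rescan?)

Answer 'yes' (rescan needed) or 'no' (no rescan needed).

Old min = -18 at index 4
Change at index 4: -18 -> 9
Index 4 WAS the min and new value 9 > old min -18. Must rescan other elements to find the new min.
Needs rescan: yes

Answer: yes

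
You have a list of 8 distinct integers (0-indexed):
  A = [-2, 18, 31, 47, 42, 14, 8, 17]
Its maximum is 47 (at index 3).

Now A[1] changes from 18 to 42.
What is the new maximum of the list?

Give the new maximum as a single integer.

Answer: 47

Derivation:
Old max = 47 (at index 3)
Change: A[1] 18 -> 42
Changed element was NOT the old max.
  New max = max(old_max, new_val) = max(47, 42) = 47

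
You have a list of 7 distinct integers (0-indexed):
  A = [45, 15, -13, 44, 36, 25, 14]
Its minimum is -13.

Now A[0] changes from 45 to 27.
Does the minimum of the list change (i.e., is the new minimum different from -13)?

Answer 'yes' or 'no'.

Old min = -13
Change: A[0] 45 -> 27
Changed element was NOT the min; min changes only if 27 < -13.
New min = -13; changed? no

Answer: no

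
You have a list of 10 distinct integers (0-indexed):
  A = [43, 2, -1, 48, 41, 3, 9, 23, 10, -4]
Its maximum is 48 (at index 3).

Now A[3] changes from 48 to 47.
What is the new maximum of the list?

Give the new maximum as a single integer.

Old max = 48 (at index 3)
Change: A[3] 48 -> 47
Changed element WAS the max -> may need rescan.
  Max of remaining elements: 43
  New max = max(47, 43) = 47

Answer: 47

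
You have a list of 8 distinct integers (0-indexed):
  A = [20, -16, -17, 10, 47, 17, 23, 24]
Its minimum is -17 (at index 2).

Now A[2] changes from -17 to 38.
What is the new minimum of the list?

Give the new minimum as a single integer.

Answer: -16

Derivation:
Old min = -17 (at index 2)
Change: A[2] -17 -> 38
Changed element WAS the min. Need to check: is 38 still <= all others?
  Min of remaining elements: -16
  New min = min(38, -16) = -16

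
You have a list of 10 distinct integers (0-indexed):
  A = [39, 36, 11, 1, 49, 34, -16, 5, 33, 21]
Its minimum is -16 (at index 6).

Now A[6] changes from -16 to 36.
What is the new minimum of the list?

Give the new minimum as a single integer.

Old min = -16 (at index 6)
Change: A[6] -16 -> 36
Changed element WAS the min. Need to check: is 36 still <= all others?
  Min of remaining elements: 1
  New min = min(36, 1) = 1

Answer: 1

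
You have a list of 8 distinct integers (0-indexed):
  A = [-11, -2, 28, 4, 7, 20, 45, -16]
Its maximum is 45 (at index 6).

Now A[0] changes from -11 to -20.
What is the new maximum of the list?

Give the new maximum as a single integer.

Old max = 45 (at index 6)
Change: A[0] -11 -> -20
Changed element was NOT the old max.
  New max = max(old_max, new_val) = max(45, -20) = 45

Answer: 45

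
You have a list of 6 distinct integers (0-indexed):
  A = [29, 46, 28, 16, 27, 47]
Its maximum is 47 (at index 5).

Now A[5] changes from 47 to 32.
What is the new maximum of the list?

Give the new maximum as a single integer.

Answer: 46

Derivation:
Old max = 47 (at index 5)
Change: A[5] 47 -> 32
Changed element WAS the max -> may need rescan.
  Max of remaining elements: 46
  New max = max(32, 46) = 46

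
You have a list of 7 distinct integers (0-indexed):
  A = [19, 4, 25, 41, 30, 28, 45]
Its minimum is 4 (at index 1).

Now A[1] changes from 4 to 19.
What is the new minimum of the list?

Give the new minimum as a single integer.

Old min = 4 (at index 1)
Change: A[1] 4 -> 19
Changed element WAS the min. Need to check: is 19 still <= all others?
  Min of remaining elements: 19
  New min = min(19, 19) = 19

Answer: 19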